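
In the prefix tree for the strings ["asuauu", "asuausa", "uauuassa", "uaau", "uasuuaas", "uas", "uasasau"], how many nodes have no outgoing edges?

6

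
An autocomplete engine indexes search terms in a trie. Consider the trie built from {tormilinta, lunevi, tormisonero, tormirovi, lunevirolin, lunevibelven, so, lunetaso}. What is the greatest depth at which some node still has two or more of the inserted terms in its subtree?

Equivalently: take the maximum, over all pairs, of their longest common prefix length.
e.g. "lunevi" and "lunevibelven" share the prefix "lunevi" of length 6; no pair shares a longer one.
Longest shared-prefix length: 6

6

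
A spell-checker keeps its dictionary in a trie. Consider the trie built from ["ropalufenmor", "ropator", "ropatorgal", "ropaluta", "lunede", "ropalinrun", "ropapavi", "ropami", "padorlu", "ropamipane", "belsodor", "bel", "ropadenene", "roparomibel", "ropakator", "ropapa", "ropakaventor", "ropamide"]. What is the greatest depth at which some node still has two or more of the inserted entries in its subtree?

Equivalently: take the maximum, over all pairs, of their longest common prefix length.
"ropator" and "ropatorgal" agree on "ropator" (7 characters) before diverging; nothing deeper is shared.
Longest shared-prefix length: 7

7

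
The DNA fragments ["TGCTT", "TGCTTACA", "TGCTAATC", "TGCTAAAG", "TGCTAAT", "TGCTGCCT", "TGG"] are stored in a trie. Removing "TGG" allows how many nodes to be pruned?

1

After clearing the end-marker at "TGG", prune upward until reaching a node still needed by another word.
The suffix "G" (1 node) is used only by "TGG"; the node for "TG" still has the child "C", so pruning stops there.
Nodes removed: 1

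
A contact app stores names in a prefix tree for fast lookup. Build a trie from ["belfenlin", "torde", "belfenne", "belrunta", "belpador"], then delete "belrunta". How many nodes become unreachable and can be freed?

5

After clearing the end-marker at "belrunta", prune upward until reaching a node still needed by another word.
The suffix "runta" (5 nodes) is used only by "belrunta"; the node for "bel" still has the child "f", so pruning stops there.
Nodes removed: 5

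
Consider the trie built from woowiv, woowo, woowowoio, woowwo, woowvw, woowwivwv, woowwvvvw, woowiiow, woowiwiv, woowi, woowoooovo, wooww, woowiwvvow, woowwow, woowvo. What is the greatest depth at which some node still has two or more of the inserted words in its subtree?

6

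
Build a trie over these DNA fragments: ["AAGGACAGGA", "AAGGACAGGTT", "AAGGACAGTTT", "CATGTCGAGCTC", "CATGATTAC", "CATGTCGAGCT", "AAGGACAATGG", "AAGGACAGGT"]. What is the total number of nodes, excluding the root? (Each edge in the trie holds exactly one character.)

Insert word by word; a character creates a node only if that edge doesn't already exist:
  "AAGGACAGGA" → 10 new (A, A, G, G, A, C, A, G, G, A)
  "AAGGACAGGTT" → prefix "AAGGACAGG" already present; 2 new (T, T)
  "AAGGACAGTTT" → prefix "AAGGACAG" already present; 3 new (T, T, T)
  "CATGTCGAGCTC" → 12 new (C, A, T, G, T, C, G, A, G, C, T, C)
  "CATGATTAC" → prefix "CATG" already present; 5 new (A, T, T, A, C)
  "CATGTCGAGCT" → prefix "CATGTCGAGCT" already present; 0 new (none)
  "AAGGACAATGG" → prefix "AAGGACA" already present; 4 new (A, T, G, G)
  "AAGGACAGGT" → prefix "AAGGACAGGT" already present; 0 new (none)
Total nodes = 10 + 2 + 3 + 12 + 5 + 0 + 4 + 0 = 36

36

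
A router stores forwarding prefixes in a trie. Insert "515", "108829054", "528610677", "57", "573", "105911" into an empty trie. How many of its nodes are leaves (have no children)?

Leaves are exactly the stored words that no other stored word extends.
Those words: "105911", "108829054", "515", "528610677", "573"
Leaf count: 5

5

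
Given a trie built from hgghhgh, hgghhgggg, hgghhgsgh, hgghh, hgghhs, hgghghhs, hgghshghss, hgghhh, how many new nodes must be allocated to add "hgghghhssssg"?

4

"hgghghhs" is already a path in the trie; the remaining "sssg" must be added.
So 12 − 8 = 4 new nodes.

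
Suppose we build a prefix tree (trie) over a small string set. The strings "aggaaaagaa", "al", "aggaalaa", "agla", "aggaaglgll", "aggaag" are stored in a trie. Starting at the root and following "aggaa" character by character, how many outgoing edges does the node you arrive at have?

Walk "aggaa" from the root, arriving at one node.
Distinct next characters after "aggaa": a, g, l.
That node has 3 child edges.

3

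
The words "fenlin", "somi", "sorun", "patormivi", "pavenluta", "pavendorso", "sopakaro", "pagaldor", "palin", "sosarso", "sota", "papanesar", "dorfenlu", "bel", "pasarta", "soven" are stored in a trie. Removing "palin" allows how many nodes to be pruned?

3

Walk "palin" from the leaf back toward the root, removing each node that no remaining word uses.
The suffix "lin" (3 nodes) is used only by "palin"; the node for "pa" still has the child "t", so pruning stops there.
Nodes removed: 3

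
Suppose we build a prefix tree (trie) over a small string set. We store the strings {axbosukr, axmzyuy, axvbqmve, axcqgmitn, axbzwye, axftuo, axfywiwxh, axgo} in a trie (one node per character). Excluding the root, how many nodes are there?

42

Trace insertions, counting only characters that open a new branch:
  "axbosukr" → 8 new (a, x, b, o, s, u, k, r)
  "axmzyuy" → prefix "ax" already present; 5 new (m, z, y, u, y)
  "axvbqmve" → prefix "ax" already present; 6 new (v, b, q, m, v, e)
  "axcqgmitn" → prefix "ax" already present; 7 new (c, q, g, m, i, t, n)
  "axbzwye" → prefix "axb" already present; 4 new (z, w, y, e)
  "axftuo" → prefix "ax" already present; 4 new (f, t, u, o)
  "axfywiwxh" → prefix "axf" already present; 6 new (y, w, i, w, x, h)
  "axgo" → prefix "ax" already present; 2 new (g, o)
Total nodes = 8 + 5 + 6 + 7 + 4 + 4 + 6 + 2 = 42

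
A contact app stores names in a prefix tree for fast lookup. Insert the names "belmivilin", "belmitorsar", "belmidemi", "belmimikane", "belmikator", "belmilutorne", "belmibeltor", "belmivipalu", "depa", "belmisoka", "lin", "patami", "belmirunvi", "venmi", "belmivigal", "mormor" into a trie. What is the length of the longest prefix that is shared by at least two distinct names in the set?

Equivalently: take the maximum, over all pairs, of their longest common prefix length.
e.g. "belmivigal" and "belmivilin" share the prefix "belmivi" of length 7; no pair shares a longer one.
Longest shared-prefix length: 7

7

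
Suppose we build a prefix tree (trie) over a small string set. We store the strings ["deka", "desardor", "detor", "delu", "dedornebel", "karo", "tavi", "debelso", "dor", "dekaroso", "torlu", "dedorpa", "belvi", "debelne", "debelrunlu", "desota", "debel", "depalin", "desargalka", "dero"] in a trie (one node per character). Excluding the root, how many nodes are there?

75

Trace insertions, counting only characters that open a new branch:
  "deka" → 4 new (d, e, k, a)
  "desardor" → prefix "de" already present; 6 new (s, a, r, d, o, r)
  "detor" → prefix "de" already present; 3 new (t, o, r)
  "delu" → prefix "de" already present; 2 new (l, u)
  "dedornebel" → prefix "de" already present; 8 new (d, o, r, n, e, b, e, l)
  "karo" → 4 new (k, a, r, o)
  "tavi" → 4 new (t, a, v, i)
  "debelso" → prefix "de" already present; 5 new (b, e, l, s, o)
  "dor" → prefix "d" already present; 2 new (o, r)
  "dekaroso" → prefix "deka" already present; 4 new (r, o, s, o)
  "torlu" → prefix "t" already present; 4 new (o, r, l, u)
  "dedorpa" → prefix "dedor" already present; 2 new (p, a)
  "belvi" → 5 new (b, e, l, v, i)
  "debelne" → prefix "debel" already present; 2 new (n, e)
  "debelrunlu" → prefix "debel" already present; 5 new (r, u, n, l, u)
  "desota" → prefix "des" already present; 3 new (o, t, a)
  "debel" → prefix "debel" already present; 0 new (none)
  "depalin" → prefix "de" already present; 5 new (p, a, l, i, n)
  "desargalka" → prefix "desar" already present; 5 new (g, a, l, k, a)
  "dero" → prefix "de" already present; 2 new (r, o)
Total nodes = 4 + 6 + 3 + 2 + 8 + 4 + 4 + 5 + 2 + 4 + 4 + 2 + 5 + 2 + 5 + 3 + 0 + 5 + 5 + 2 = 75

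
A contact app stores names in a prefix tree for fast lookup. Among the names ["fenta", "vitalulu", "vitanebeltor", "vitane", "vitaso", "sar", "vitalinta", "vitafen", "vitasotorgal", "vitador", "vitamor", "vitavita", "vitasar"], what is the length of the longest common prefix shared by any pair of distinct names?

The deepest shared node is where two words last agree before diverging.
e.g. "vitane" and "vitanebeltor" share the prefix "vitane" of length 6; no pair shares a longer one.
Longest shared-prefix length: 6

6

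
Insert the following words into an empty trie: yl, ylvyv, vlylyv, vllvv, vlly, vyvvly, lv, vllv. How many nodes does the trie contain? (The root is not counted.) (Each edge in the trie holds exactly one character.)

22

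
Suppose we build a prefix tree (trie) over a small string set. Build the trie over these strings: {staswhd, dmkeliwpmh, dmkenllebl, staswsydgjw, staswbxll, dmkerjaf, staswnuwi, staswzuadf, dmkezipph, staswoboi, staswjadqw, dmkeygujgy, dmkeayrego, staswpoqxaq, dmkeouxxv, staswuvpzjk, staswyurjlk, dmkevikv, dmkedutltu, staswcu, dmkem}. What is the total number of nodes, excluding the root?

108

For each word, the new-node count is its length minus the longest prefix already in the trie:
  "staswhd" → 7 new (s, t, a, s, w, h, d)
  "dmkeliwpmh" → 10 new (d, m, k, e, l, i, w, p, m, h)
  "dmkenllebl" → prefix "dmke" already present; 6 new (n, l, l, e, b, l)
  "staswsydgjw" → prefix "stasw" already present; 6 new (s, y, d, g, j, w)
  "staswbxll" → prefix "stasw" already present; 4 new (b, x, l, l)
  "dmkerjaf" → prefix "dmke" already present; 4 new (r, j, a, f)
  "staswnuwi" → prefix "stasw" already present; 4 new (n, u, w, i)
  "staswzuadf" → prefix "stasw" already present; 5 new (z, u, a, d, f)
  "dmkezipph" → prefix "dmke" already present; 5 new (z, i, p, p, h)
  "staswoboi" → prefix "stasw" already present; 4 new (o, b, o, i)
  "staswjadqw" → prefix "stasw" already present; 5 new (j, a, d, q, w)
  "dmkeygujgy" → prefix "dmke" already present; 6 new (y, g, u, j, g, y)
  "dmkeayrego" → prefix "dmke" already present; 6 new (a, y, r, e, g, o)
  "staswpoqxaq" → prefix "stasw" already present; 6 new (p, o, q, x, a, q)
  "dmkeouxxv" → prefix "dmke" already present; 5 new (o, u, x, x, v)
  "staswuvpzjk" → prefix "stasw" already present; 6 new (u, v, p, z, j, k)
  "staswyurjlk" → prefix "stasw" already present; 6 new (y, u, r, j, l, k)
  "dmkevikv" → prefix "dmke" already present; 4 new (v, i, k, v)
  "dmkedutltu" → prefix "dmke" already present; 6 new (d, u, t, l, t, u)
  "staswcu" → prefix "stasw" already present; 2 new (c, u)
  "dmkem" → prefix "dmke" already present; 1 new (m)
Total nodes = 7 + 10 + 6 + 6 + 4 + 4 + 4 + 5 + 5 + 4 + 5 + 6 + 6 + 6 + 5 + 6 + 6 + 4 + 6 + 2 + 1 = 108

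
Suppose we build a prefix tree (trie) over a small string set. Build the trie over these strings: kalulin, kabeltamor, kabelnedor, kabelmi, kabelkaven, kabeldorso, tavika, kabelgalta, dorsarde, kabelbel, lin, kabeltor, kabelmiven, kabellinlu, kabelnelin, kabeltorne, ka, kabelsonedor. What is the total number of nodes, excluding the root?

79

Trace insertions, counting only characters that open a new branch:
  "kalulin" → 7 new (k, a, l, u, l, i, n)
  "kabeltamor" → prefix "ka" already present; 8 new (b, e, l, t, a, m, o, r)
  "kabelnedor" → prefix "kabel" already present; 5 new (n, e, d, o, r)
  "kabelmi" → prefix "kabel" already present; 2 new (m, i)
  "kabelkaven" → prefix "kabel" already present; 5 new (k, a, v, e, n)
  "kabeldorso" → prefix "kabel" already present; 5 new (d, o, r, s, o)
  "tavika" → 6 new (t, a, v, i, k, a)
  "kabelgalta" → prefix "kabel" already present; 5 new (g, a, l, t, a)
  "dorsarde" → 8 new (d, o, r, s, a, r, d, e)
  "kabelbel" → prefix "kabel" already present; 3 new (b, e, l)
  "lin" → 3 new (l, i, n)
  "kabeltor" → prefix "kabelt" already present; 2 new (o, r)
  "kabelmiven" → prefix "kabelmi" already present; 3 new (v, e, n)
  "kabellinlu" → prefix "kabel" already present; 5 new (l, i, n, l, u)
  "kabelnelin" → prefix "kabelne" already present; 3 new (l, i, n)
  "kabeltorne" → prefix "kabeltor" already present; 2 new (n, e)
  "ka" → prefix "ka" already present; 0 new (none)
  "kabelsonedor" → prefix "kabel" already present; 7 new (s, o, n, e, d, o, r)
Total nodes = 7 + 8 + 5 + 2 + 5 + 5 + 6 + 5 + 8 + 3 + 3 + 2 + 3 + 5 + 3 + 2 + 0 + 7 = 79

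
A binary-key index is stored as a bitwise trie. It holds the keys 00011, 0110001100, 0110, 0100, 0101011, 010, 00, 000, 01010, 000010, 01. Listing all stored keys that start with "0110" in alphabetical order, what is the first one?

0110

DFS of the "0110" subtree visits, in order: "0110", "0110001100"
The 1st is 0110.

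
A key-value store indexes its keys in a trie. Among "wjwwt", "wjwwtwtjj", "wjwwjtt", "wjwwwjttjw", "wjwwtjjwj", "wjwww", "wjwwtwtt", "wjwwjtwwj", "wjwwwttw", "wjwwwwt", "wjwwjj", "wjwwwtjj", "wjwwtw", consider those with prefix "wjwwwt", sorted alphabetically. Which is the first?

Filter for "wjwwwt…" and sort: "wjwwwtjj", "wjwwwttw"
Position 1: wjwwwtjj

wjwwwtjj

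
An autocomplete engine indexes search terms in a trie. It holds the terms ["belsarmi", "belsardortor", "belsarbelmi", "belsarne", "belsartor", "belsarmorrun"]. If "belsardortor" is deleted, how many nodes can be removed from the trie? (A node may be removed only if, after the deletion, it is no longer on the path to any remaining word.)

After clearing the end-marker at "belsardortor", prune upward until reaching a node still needed by another word.
The suffix "dortor" (6 nodes) is used only by "belsardortor"; the node for "belsar" still has the child "m", so pruning stops there.
Nodes removed: 6

6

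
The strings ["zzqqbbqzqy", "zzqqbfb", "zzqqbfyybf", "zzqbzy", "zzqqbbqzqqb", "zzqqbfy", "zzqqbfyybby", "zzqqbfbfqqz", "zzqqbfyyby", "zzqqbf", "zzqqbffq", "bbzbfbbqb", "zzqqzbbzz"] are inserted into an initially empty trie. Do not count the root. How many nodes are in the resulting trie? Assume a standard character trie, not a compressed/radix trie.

Count nodes per top-level branch (shared prefixes stored once):
  'b'-branch (bbzbfbbqb): 9 nodes
  'z'-branch (zzqbzy, zzqqbbqzqqb, zzqqbbqzqy, zzqqbf, zzqqbfb, zzqqbfbfqqz, zzqqbffq, zzqqbfy, zzqqbfyybby, zzqqbfyybf, zzqqbfyyby, zzqqzbbzz): 35 nodes
Sum: 44

44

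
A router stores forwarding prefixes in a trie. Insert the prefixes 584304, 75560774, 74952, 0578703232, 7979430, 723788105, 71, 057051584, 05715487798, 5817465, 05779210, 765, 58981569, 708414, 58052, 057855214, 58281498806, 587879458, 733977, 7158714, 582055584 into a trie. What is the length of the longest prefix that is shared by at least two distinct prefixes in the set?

4

Equivalently: take the maximum, over all pairs, of their longest common prefix length.
"057855214" and "0578703232" agree on "0578" (4 characters) before diverging; nothing deeper is shared.
Longest shared-prefix length: 4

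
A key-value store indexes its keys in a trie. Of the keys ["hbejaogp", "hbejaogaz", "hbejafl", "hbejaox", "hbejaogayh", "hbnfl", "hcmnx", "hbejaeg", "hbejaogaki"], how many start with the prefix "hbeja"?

Filter for entries beginning with "hbeja":
Matches: "hbejaeg", "hbejafl", "hbejaogaki", "hbejaogayh", "hbejaogaz", "hbejaogp", "hbejaox"
Count: 7

7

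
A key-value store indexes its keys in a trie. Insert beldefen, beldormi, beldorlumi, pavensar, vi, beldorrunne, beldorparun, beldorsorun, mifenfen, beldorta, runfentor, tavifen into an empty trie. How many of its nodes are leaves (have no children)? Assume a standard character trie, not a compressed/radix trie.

12

A leaf is a node with no children — equivalently, the end of a word that is not a proper prefix of any other stored word.
Those words: "beldefen", "beldorlumi", "beldormi", "beldorparun", "beldorrunne", "beldorsorun", "beldorta", "mifenfen", "pavensar", "runfentor", "tavifen", "vi"
Leaf count: 12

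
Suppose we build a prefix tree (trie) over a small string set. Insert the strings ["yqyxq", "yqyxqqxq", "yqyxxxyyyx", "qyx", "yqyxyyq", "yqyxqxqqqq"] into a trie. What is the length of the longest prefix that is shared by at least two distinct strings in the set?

The deepest shared node is where two words last agree before diverging.
e.g. "yqyxq" and "yqyxqqxq" share the prefix "yqyxq" of length 5; no pair shares a longer one.
Longest shared-prefix length: 5

5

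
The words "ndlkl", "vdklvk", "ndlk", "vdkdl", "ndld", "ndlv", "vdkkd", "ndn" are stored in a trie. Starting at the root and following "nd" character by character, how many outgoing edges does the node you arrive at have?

Walk "nd" from the root, arriving at one node.
Distinct next characters after "nd": l, n.
That node has 2 child edges.

2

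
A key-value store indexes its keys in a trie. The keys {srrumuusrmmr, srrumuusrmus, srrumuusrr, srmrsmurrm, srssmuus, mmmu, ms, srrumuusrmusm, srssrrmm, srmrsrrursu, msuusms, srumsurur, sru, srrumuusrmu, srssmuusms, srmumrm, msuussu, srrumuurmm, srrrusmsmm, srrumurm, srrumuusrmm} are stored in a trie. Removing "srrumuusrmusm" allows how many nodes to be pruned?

Walk "srrumuusrmusm" from the leaf back toward the root, removing each node that no remaining word uses.
The suffix "m" (1 node) is used only by "srrumuusrmusm"; "srrumuusrmus" is itself a stored word, so pruning stops there.
Nodes removed: 1

1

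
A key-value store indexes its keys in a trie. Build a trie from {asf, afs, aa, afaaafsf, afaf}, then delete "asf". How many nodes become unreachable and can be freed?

A node on "asf"'s path can go only if nothing else ends at it or branches off below it.
The suffix "sf" (2 nodes) is used only by "asf"; the node for "a" still has the child "f", so pruning stops there.
Nodes removed: 2

2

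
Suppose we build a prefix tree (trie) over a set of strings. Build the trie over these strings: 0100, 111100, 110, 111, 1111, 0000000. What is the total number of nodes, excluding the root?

Count nodes per top-level branch (shared prefixes stored once):
  '0'-branch (0000000, 0100): 10 nodes
  '1'-branch (110, 111, 1111, 111100): 7 nodes
Sum: 17

17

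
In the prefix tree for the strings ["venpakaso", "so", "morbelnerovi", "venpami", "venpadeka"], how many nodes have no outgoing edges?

A leaf is a node with no children — equivalently, the end of a word that is not a proper prefix of any other stored word.
Those words: "morbelnerovi", "so", "venpadeka", "venpakaso", "venpami"
Leaf count: 5

5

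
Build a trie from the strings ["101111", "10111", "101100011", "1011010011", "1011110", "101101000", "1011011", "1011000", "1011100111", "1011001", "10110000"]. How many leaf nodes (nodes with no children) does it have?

8

Leaves are exactly the stored words that no other stored word extends.
Those words: "10110000", "101100011", "1011001", "101101000", "1011010011", "1011011", "1011100111", "1011110"
Leaf count: 8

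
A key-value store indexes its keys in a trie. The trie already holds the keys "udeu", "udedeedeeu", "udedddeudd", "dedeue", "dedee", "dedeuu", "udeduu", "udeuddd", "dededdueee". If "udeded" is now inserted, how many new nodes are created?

1

"udede" is already a path in the trie; the remaining "d" must be added.
So 6 − 5 = 1 new nodes.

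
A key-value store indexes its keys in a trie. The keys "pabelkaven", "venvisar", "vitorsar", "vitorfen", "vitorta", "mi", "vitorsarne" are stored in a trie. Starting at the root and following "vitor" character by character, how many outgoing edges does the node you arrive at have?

Follow the path "vitor" to its node, then look at its outgoing edges.
Characters that immediately follow "vitor" among the stored strings: {f, s, t}.
That node has 3 child edges.

3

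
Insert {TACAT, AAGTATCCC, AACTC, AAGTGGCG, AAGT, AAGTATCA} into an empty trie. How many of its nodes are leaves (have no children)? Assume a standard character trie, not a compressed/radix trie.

5

Leaves are exactly the stored words that no other stored word extends.
Those words: "AACTC", "AAGTATCA", "AAGTATCCC", "AAGTGGCG", "TACAT"
Leaf count: 5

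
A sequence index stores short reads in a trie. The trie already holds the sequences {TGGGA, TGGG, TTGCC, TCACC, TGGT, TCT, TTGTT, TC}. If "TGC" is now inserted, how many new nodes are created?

The longest prefix of "TGC" already in the trie is "TG" (length 2).
So 3 − 2 = 1 new nodes.

1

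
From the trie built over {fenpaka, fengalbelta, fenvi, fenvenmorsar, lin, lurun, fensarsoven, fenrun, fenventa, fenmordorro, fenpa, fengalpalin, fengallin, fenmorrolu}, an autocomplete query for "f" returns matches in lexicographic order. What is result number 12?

fenvi

DFS of the "f" subtree visits, in order: "fengalbelta", "fengallin", "fengalpalin", "fenmordorro", "fenmorrolu", "fenpa", "fenpaka", "fenrun", "fensarsoven", "fenvenmorsar", "fenventa", "fenvi"
Position 12: fenvi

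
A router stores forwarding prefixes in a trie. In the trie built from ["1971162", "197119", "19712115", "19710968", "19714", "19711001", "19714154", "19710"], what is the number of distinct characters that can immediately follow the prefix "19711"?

Follow the path "19711" to its node, then look at its outgoing edges.
Distinct next characters after "19711": 0, 6, 9.
That node has 3 child edges.

3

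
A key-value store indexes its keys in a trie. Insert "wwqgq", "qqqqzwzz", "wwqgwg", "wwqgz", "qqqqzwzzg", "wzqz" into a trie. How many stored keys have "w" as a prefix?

4

Walk to "w"; the words in its subtree are exactly those with that prefix.
Matches: "wwqgq", "wwqgwg", "wwqgz", "wzqz"
Count: 4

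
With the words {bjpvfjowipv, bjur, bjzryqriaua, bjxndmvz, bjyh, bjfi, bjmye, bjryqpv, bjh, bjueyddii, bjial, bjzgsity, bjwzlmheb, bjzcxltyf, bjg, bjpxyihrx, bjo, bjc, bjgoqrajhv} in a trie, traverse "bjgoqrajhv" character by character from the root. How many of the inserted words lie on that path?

2

Traverse "bjgoqrajhv" character by character; count nodes along the way that are marked as word ends.
Prefixes of the query that are stored words: "bjg", "bjgoqrajhv"
Count: 2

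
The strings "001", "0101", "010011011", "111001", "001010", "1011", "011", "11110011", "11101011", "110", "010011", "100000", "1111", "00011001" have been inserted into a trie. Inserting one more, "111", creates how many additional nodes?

0

"111" is already a full path in the trie; only an end-marker is added.
No new nodes are needed: 0.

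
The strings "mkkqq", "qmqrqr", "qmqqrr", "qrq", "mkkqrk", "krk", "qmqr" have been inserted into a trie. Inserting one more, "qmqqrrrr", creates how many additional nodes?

2

Walking "qmqqrrrr" from the root, the first 6 characters ("qmqqrr") follow existing edges; "r" is the first miss.
Each of the 2 remaining characters creates one node.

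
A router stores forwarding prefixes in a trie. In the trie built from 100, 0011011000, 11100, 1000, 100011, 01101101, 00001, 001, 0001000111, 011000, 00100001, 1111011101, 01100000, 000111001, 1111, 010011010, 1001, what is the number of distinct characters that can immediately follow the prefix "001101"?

1

Walk "001101" from the root, arriving at one node.
Distinct next characters after "001101": 1.
That node has 1 child edge.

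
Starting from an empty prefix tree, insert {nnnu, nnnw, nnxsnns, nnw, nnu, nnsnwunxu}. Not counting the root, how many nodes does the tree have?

Count nodes per top-level branch (shared prefixes stored once):
  'n'-branch (nnnu, nnnw, nnsnwunxu, nnu, nnw, nnxsnns): 19 nodes
Sum: 19

19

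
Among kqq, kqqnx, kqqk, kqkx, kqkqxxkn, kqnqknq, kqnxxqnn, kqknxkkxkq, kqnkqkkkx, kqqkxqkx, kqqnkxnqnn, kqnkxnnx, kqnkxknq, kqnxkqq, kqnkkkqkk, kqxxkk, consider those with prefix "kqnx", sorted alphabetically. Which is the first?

Filter for "kqnx…" and sort: "kqnxkqq", "kqnxxqnn"
The 1st is kqnxkqq.

kqnxkqq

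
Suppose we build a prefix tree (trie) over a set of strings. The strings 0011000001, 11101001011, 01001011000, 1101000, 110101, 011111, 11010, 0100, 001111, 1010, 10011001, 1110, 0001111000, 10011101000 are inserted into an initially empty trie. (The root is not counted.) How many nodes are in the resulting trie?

Trace insertions, counting only characters that open a new branch:
  "0011000001" → 10 new (0, 0, 1, 1, 0, 0, 0, 0, 0, 1)
  "11101001011" → 11 new (1, 1, 1, 0, 1, 0, 0, 1, 0, 1, 1)
  "01001011000" → prefix "0" already present; 10 new (1, 0, 0, 1, 0, 1, 1, 0, 0, 0)
  "1101000" → prefix "11" already present; 5 new (0, 1, 0, 0, 0)
  "110101" → prefix "11010" already present; 1 new (1)
  "011111" → prefix "01" already present; 4 new (1, 1, 1, 1)
  "11010" → prefix "11010" already present; 0 new (none)
  "0100" → prefix "0100" already present; 0 new (none)
  "001111" → prefix "0011" already present; 2 new (1, 1)
  "1010" → prefix "1" already present; 3 new (0, 1, 0)
  "10011001" → prefix "10" already present; 6 new (0, 1, 1, 0, 0, 1)
  "1110" → prefix "1110" already present; 0 new (none)
  "0001111000" → prefix "00" already present; 8 new (0, 1, 1, 1, 1, 0, 0, 0)
  "10011101000" → prefix "10011" already present; 6 new (1, 0, 1, 0, 0, 0)
Total nodes = 10 + 11 + 10 + 5 + 1 + 4 + 0 + 0 + 2 + 3 + 6 + 0 + 8 + 6 = 66

66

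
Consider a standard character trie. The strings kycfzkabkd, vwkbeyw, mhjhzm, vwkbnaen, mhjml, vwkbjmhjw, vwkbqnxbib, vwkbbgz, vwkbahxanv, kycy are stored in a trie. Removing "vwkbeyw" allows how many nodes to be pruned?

3

A node on "vwkbeyw"'s path can go only if nothing else ends at it or branches off below it.
The suffix "eyw" (3 nodes) is used only by "vwkbeyw"; the node for "vwkb" still has the child "n", so pruning stops there.
Nodes removed: 3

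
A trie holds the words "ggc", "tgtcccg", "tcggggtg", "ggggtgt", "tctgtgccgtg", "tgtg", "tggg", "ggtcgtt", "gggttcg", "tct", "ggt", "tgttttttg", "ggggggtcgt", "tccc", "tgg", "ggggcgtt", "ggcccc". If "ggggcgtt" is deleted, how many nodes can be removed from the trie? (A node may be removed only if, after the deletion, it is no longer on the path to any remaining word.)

4

A node on "ggggcgtt"'s path can go only if nothing else ends at it or branches off below it.
The suffix "cgtt" (4 nodes) is used only by "ggggcgtt"; the node for "gggg" still has the child "t", so pruning stops there.
Nodes removed: 4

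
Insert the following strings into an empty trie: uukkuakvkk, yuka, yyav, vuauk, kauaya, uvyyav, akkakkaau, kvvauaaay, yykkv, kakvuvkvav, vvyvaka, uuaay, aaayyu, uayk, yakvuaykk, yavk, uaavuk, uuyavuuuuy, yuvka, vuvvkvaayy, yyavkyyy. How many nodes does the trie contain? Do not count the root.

115

Trace insertions, counting only characters that open a new branch:
  "uukkuakvkk" → 10 new (u, u, k, k, u, a, k, v, k, k)
  "yuka" → 4 new (y, u, k, a)
  "yyav" → prefix "y" already present; 3 new (y, a, v)
  "vuauk" → 5 new (v, u, a, u, k)
  "kauaya" → 6 new (k, a, u, a, y, a)
  "uvyyav" → prefix "u" already present; 5 new (v, y, y, a, v)
  "akkakkaau" → 9 new (a, k, k, a, k, k, a, a, u)
  "kvvauaaay" → prefix "k" already present; 8 new (v, v, a, u, a, a, a, y)
  "yykkv" → prefix "yy" already present; 3 new (k, k, v)
  "kakvuvkvav" → prefix "ka" already present; 8 new (k, v, u, v, k, v, a, v)
  "vvyvaka" → prefix "v" already present; 6 new (v, y, v, a, k, a)
  "uuaay" → prefix "uu" already present; 3 new (a, a, y)
  "aaayyu" → prefix "a" already present; 5 new (a, a, y, y, u)
  "uayk" → prefix "u" already present; 3 new (a, y, k)
  "yakvuaykk" → prefix "y" already present; 8 new (a, k, v, u, a, y, k, k)
  "yavk" → prefix "ya" already present; 2 new (v, k)
  "uaavuk" → prefix "ua" already present; 4 new (a, v, u, k)
  "uuyavuuuuy" → prefix "uu" already present; 8 new (y, a, v, u, u, u, u, y)
  "yuvka" → prefix "yu" already present; 3 new (v, k, a)
  "vuvvkvaayy" → prefix "vu" already present; 8 new (v, v, k, v, a, a, y, y)
  "yyavkyyy" → prefix "yyav" already present; 4 new (k, y, y, y)
Total nodes = 10 + 4 + 3 + 5 + 6 + 5 + 9 + 8 + 3 + 8 + 6 + 3 + 5 + 3 + 8 + 2 + 4 + 8 + 3 + 8 + 4 = 115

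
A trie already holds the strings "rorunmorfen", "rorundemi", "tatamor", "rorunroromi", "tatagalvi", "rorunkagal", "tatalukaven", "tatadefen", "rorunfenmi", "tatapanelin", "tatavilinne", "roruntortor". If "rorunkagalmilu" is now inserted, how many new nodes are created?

4

"rorunkagal" is already a path in the trie; the remaining "milu" must be added.
New nodes needed: |"rorunkagalmilu"| − 10 = 14 − 10 = 4.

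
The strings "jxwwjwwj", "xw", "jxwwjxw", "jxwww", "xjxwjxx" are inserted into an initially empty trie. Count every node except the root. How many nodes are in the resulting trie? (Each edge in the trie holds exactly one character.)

Trace insertions, counting only characters that open a new branch:
  "jxwwjwwj" → 8 new (j, x, w, w, j, w, w, j)
  "xw" → 2 new (x, w)
  "jxwwjxw" → prefix "jxwwj" already present; 2 new (x, w)
  "jxwww" → prefix "jxww" already present; 1 new (w)
  "xjxwjxx" → prefix "x" already present; 6 new (j, x, w, j, x, x)
Total nodes = 8 + 2 + 2 + 1 + 6 = 19

19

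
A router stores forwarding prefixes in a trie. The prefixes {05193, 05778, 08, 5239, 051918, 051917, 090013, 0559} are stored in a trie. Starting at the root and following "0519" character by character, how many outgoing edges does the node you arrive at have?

The children of the "0519" node are the distinct next characters among strings starting with "0519".
Distinct next characters after "0519": 1, 3.
That node has 2 child edges.

2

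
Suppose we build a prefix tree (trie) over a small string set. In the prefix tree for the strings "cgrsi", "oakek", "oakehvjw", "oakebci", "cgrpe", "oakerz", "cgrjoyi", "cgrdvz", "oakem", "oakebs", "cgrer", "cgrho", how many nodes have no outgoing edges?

A leaf is a node with no children — equivalently, the end of a word that is not a proper prefix of any other stored word.
Those words: "cgrdvz", "cgrer", "cgrho", "cgrjoyi", "cgrpe", "cgrsi", "oakebci", "oakebs", "oakehvjw", "oakek", "oakem", "oakerz"
Leaf count: 12

12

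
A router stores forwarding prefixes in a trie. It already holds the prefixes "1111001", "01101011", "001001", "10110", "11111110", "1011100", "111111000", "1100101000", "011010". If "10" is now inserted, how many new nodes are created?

0

Every character of "10" already lies on an existing path (it is a prefix of some stored word).
No new nodes are needed: 0.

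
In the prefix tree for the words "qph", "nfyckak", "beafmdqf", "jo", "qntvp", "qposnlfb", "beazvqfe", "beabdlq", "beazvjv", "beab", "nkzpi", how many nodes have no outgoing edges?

10

A leaf is a node with no children — equivalently, the end of a word that is not a proper prefix of any other stored word.
Those words: "beabdlq", "beafmdqf", "beazvjv", "beazvqfe", "jo", "nfyckak", "nkzpi", "qntvp", "qph", "qposnlfb"
Leaf count: 10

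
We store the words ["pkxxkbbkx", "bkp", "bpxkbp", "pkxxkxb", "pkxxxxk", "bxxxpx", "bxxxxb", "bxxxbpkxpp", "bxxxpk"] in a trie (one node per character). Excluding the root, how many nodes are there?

Count nodes per top-level branch (shared prefixes stored once):
  'b'-branch (bkp, bpxkbp, bxxxbpkxpp, bxxxpk, bxxxpx, bxxxxb): 22 nodes
  'p'-branch (pkxxkbbkx, pkxxkxb, pkxxxxk): 14 nodes
Sum: 36

36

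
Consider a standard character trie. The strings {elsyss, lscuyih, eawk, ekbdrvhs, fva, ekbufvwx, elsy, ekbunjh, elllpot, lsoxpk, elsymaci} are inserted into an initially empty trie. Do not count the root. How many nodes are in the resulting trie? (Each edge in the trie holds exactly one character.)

47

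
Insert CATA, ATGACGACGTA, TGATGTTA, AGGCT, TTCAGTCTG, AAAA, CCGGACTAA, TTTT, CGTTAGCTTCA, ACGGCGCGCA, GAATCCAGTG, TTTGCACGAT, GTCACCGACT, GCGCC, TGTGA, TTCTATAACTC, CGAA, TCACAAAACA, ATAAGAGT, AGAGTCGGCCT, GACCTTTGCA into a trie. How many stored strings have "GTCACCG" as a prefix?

1

Filter for entries beginning with "GTCACCG":
Words under "GTCACCG": GTCACCGACT
Count: 1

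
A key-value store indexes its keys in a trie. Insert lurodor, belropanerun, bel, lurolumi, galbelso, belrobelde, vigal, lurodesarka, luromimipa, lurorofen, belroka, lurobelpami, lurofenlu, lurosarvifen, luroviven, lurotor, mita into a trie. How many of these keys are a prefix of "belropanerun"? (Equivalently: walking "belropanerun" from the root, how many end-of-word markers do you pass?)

Check each prefix of "belropanerun" against the stored set — each match is an end-marker on the path.
Prefixes of the query that are stored words: "bel", "belropanerun"
Count: 2

2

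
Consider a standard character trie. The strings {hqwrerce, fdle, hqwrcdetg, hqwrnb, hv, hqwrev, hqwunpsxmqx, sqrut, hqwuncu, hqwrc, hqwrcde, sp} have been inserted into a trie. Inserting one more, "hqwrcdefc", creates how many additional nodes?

Walking "hqwrcdefc" from the root, the first 7 characters ("hqwrcde") follow existing edges; "f" is the first miss.
New nodes needed: |"hqwrcdefc"| − 7 = 9 − 7 = 2.

2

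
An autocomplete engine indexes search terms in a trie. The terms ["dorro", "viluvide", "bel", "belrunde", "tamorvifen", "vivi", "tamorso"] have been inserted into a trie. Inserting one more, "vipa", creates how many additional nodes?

Walking "vipa" from the root, the first 2 characters ("vi") follow existing edges; "p" is the first miss.
New nodes needed: |"vipa"| − 2 = 4 − 2 = 2.

2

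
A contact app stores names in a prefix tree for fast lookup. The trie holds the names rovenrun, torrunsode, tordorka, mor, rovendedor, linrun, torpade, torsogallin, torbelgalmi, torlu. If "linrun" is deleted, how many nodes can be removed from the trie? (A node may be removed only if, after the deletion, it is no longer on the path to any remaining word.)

6

A node on "linrun"'s path can go only if nothing else ends at it or branches off below it.
No other word shares any prefix with "linrun", so all 6 of its nodes go.
Nodes removed: 6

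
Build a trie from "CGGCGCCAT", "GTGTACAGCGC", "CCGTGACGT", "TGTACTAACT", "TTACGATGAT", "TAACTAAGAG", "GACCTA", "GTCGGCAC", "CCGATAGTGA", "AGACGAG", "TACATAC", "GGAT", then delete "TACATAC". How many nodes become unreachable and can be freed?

A node on "TACATAC"'s path can go only if nothing else ends at it or branches off below it.
The suffix "CATAC" (5 nodes) is used only by "TACATAC"; the node for "TA" still has the child "A", so pruning stops there.
Nodes removed: 5

5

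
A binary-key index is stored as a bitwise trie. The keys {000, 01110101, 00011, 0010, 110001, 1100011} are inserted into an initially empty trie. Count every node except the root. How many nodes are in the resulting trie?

21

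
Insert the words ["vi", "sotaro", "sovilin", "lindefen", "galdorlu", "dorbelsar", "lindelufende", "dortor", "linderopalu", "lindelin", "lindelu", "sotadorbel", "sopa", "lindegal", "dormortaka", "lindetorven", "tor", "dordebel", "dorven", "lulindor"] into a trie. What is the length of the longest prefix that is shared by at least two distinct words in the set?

7

The deepest shared node is where two words last agree before diverging.
e.g. "lindelu" and "lindelufende" share the prefix "lindelu" of length 7; no pair shares a longer one.
Longest shared-prefix length: 7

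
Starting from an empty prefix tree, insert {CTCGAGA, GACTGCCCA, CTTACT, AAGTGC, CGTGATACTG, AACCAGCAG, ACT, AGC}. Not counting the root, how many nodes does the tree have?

46

For each word, the new-node count is its length minus the longest prefix already in the trie:
  "CTCGAGA" → 7 new (C, T, C, G, A, G, A)
  "GACTGCCCA" → 9 new (G, A, C, T, G, C, C, C, A)
  "CTTACT" → prefix "CT" already present; 4 new (T, A, C, T)
  "AAGTGC" → 6 new (A, A, G, T, G, C)
  "CGTGATACTG" → prefix "C" already present; 9 new (G, T, G, A, T, A, C, T, G)
  "AACCAGCAG" → prefix "AA" already present; 7 new (C, C, A, G, C, A, G)
  "ACT" → prefix "A" already present; 2 new (C, T)
  "AGC" → prefix "A" already present; 2 new (G, C)
Total nodes = 7 + 9 + 4 + 6 + 9 + 7 + 2 + 2 = 46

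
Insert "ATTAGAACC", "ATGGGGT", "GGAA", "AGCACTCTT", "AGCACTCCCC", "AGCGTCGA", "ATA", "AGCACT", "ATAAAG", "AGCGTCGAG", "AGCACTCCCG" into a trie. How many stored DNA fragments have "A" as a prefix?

Filter for entries beginning with "A":
Words under "A": AGCACT, AGCACTCCCC, AGCACTCCCG, AGCACTCTT, AGCGTCGA, AGCGTCGAG, ATA, ATAAAG, ATGGGGT, ATTAGAACC
Count: 10

10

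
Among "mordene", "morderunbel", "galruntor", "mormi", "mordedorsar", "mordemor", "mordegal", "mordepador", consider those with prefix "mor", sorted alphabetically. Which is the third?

mordemor

Filter for "mor…" and sort: "mordedorsar", "mordegal", "mordemor", "mordene", "mordepador", "morderunbel", "mormi"
Position 3: mordemor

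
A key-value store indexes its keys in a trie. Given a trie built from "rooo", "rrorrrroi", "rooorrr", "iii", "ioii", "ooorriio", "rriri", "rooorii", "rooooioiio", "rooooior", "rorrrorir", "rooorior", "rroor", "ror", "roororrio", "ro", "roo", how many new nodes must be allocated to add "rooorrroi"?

"rooorrr" is already a path in the trie; the remaining "oi" must be added.
Each of the 2 remaining characters creates one node.

2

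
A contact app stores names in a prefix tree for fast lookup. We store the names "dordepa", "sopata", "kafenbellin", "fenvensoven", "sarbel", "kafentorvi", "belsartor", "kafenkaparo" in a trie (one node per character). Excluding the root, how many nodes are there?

60

Insert word by word; a character creates a node only if that edge doesn't already exist:
  "dordepa" → 7 new (d, o, r, d, e, p, a)
  "sopata" → 6 new (s, o, p, a, t, a)
  "kafenbellin" → 11 new (k, a, f, e, n, b, e, l, l, i, n)
  "fenvensoven" → 11 new (f, e, n, v, e, n, s, o, v, e, n)
  "sarbel" → prefix "s" already present; 5 new (a, r, b, e, l)
  "kafentorvi" → prefix "kafen" already present; 5 new (t, o, r, v, i)
  "belsartor" → 9 new (b, e, l, s, a, r, t, o, r)
  "kafenkaparo" → prefix "kafen" already present; 6 new (k, a, p, a, r, o)
Total nodes = 7 + 6 + 11 + 11 + 5 + 5 + 9 + 6 = 60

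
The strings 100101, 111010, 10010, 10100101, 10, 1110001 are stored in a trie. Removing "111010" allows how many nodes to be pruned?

A node on "111010"'s path can go only if nothing else ends at it or branches off below it.
The suffix "10" (2 nodes) is used only by "111010"; the node for "1110" still has the child "0", so pruning stops there.
Nodes removed: 2

2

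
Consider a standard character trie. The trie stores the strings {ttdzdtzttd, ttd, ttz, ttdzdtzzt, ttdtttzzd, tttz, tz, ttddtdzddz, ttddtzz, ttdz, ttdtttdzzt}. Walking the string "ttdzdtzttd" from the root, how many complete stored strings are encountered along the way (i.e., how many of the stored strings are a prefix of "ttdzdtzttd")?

Walk "ttdzdtzttd" from the root; an end-of-word marker is hit whenever a stored word is a prefix of "ttdzdtzttd".
Prefixes of the query that are stored words: "ttd", "ttdz", "ttdzdtzttd"
Count: 3

3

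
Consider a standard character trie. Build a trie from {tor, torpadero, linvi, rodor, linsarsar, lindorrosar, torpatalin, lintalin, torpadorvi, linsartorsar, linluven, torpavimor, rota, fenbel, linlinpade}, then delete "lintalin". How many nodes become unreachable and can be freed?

5

A node on "lintalin"'s path can go only if nothing else ends at it or branches off below it.
The suffix "talin" (5 nodes) is used only by "lintalin"; the node for "lin" still has the child "v", so pruning stops there.
Nodes removed: 5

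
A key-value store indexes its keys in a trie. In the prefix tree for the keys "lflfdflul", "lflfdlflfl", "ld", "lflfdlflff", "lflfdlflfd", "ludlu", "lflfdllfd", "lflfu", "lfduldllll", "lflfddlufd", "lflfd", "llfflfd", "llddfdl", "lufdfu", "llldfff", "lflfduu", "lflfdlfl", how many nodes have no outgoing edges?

15

A leaf is a node with no children — equivalently, the end of a word that is not a proper prefix of any other stored word.
Those words: "ld", "lfduldllll", "lflfddlufd", "lflfdflul", "lflfdlflfd", "lflfdlflff", "lflfdlflfl", "lflfdllfd", "lflfduu", "lflfu", "llddfdl", "llfflfd", "llldfff", "ludlu", "lufdfu"
Leaf count: 15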